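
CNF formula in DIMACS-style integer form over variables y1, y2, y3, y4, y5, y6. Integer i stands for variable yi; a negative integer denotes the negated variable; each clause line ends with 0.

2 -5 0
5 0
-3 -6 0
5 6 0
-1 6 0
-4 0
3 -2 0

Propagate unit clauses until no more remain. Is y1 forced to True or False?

False

(y5) is a unit clause: y5 = True.
From (~y5 | y2) and y5 = True: y2 = True.
(~y4) stands alone — y4 = False.
(~y2 | y3): since y2 = True, the clause reduces to (y3). y3 = True.
(~y6 | ~y3) with y3 = True leaves only ~y6, so y6 = False.
(y6 | ~y1): since y6 = False, the clause reduces to (~y1). y1 = False.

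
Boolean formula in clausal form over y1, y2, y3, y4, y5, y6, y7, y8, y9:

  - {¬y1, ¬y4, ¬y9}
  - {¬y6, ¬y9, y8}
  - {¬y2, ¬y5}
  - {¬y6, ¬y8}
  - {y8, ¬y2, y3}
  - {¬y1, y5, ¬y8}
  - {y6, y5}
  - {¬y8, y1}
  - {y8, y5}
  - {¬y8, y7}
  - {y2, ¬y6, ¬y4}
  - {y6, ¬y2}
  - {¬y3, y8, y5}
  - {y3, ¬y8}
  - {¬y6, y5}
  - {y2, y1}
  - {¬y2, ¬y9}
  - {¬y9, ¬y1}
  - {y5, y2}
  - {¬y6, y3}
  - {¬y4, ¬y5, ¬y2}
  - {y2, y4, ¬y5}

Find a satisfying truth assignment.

y7 occurs only positively in the remaining clauses — set y7 = True.
Pure literal: y9 appears only negated; assign y9 = False.
Try y1 = True.
Branch on y2: take y2 = False.
  then y5 is forced to True.
  then y4 is forced to True.
  then y6 is forced to False.
Branch on y3: take y3 = False.
  then y8 is forced to False.

y1=True, y2=False, y3=False, y4=True, y5=True, y6=False, y7=True, y8=False, y9=False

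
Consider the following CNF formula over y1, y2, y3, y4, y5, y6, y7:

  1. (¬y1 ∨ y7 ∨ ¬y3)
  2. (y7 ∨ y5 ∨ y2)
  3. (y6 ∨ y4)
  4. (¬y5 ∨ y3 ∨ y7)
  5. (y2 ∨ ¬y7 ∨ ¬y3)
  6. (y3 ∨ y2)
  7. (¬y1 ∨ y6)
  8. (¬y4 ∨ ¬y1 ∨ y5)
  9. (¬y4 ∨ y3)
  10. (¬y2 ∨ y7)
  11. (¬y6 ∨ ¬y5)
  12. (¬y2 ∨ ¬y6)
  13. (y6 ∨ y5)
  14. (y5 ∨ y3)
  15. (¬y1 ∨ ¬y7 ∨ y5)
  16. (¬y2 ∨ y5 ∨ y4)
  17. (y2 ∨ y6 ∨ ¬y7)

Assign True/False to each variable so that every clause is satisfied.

y1=F, y2=F, y3=T, y4=T, y5=T, y6=F, y7=F

Pure literal: y1 appears only negated; assign y1 = False.
Branch on y2: take y2 = False.
  then y3 is forced to True.
  then y7 is forced to False.
  then y5 is forced to True.
  then y6 is forced to False.
  then y4 is forced to True.
Every clause has at least one true literal under this assignment.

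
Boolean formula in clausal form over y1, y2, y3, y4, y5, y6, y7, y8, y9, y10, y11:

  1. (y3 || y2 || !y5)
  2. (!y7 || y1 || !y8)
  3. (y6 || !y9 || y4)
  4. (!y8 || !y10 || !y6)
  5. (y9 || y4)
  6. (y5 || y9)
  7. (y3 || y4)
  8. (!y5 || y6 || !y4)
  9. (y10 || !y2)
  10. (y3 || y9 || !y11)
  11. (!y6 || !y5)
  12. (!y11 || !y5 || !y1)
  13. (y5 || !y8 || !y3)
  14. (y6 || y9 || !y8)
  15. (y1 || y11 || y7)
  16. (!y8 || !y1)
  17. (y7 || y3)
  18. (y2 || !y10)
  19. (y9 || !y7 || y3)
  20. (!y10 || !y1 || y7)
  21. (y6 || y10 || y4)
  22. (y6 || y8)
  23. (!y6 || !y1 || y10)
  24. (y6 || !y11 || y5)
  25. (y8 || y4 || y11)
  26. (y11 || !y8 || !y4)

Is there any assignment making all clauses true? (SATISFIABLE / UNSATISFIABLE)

SATISFIABLE

Branch on y1: take y1 = False.
The remaining clauses are satisfied by y2 = False, y3 = False, y4 = True, y5 = False, y6 = True, y7 = True, y8 = False, y9 = True, y10 = False, y11 = False.
Every clause has at least one true literal under this assignment.
So y1 = F, y2 = F, y3 = F, y4 = T, y5 = F, y6 = T, y7 = T, y8 = F, y9 = T, y10 = F, y11 = F is a satisfying assignment.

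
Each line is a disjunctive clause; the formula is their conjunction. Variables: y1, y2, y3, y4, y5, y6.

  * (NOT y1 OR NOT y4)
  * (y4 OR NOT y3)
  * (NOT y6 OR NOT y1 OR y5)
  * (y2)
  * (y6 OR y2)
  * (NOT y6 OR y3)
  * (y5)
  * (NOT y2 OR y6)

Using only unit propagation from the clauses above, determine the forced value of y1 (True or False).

Unit clause (y2) sets y2 = True.
Unit clause (y5) sets y5 = True.
From (y6 OR NOT y2) and y2 = True: y6 = True.
In (y3 OR NOT y6), NOT y6 is now false; y3 must hold, so y3 = True.
From (NOT y3 OR y4) and y3 = True: y4 = True.
In (NOT y4 OR NOT y1), NOT y4 is now false; NOT y1 must hold, so y1 = False.

False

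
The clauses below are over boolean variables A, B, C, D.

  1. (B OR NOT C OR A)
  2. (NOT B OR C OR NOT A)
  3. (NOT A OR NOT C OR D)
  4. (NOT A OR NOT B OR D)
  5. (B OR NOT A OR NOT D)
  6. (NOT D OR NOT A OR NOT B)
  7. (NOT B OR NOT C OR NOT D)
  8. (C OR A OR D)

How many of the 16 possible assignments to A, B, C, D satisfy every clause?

4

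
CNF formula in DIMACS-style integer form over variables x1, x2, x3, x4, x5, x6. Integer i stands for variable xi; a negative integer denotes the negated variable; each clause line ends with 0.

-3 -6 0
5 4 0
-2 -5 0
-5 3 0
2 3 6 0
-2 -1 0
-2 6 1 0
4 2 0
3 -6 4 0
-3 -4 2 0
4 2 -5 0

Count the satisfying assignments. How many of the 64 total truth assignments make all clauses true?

Satisfying assignments:
  x1=0 x2=0 x3=0 x4=1 x5=0 x6=1
  x1=0 x2=1 x3=0 x4=1 x5=0 x6=1
  x1=1 x2=0 x3=0 x4=1 x5=0 x6=1
That's 3 in total.

3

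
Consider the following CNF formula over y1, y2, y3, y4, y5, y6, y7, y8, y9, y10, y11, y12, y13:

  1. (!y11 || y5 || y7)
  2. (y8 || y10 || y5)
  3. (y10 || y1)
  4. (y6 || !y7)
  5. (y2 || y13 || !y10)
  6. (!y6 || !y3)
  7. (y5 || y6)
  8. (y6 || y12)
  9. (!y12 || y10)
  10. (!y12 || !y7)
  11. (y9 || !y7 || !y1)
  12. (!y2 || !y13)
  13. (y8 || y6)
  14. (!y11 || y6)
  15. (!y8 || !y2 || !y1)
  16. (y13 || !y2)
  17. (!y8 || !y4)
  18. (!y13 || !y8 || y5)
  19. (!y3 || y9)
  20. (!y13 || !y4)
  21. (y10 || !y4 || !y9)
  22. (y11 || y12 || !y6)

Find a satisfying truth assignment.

y1=T, y2=F, y3=F, y4=F, y5=T, y6=T, y7=T, y8=T, y9=T, y10=F, y11=T, y12=F, y13=F

Check each clause:
  1. (y5 || !y11 || y7) — y5 is true.
  2. (y10 || y8 || y5) — y8 is true.
  3. (y10 || y1) — y1 is true.
  4. (y6 || !y7) — y6 is true.
  5. (!y10 || y13 || y2) — !y10 is true.
  6. (!y3 || !y6) — !y3 is true.
  7. (y6 || y5) — y5 is true.
  8. (y12 || y6) — y6 is true.
  9. (!y12 || y10) — !y12 is true.
  10. (!y12 || !y7) — !y12 is true.
  11. (y9 || !y7 || !y1) — y9 is true.
  12. (!y2 || !y13) — !y13 is true.
  13. (y8 || y6) — y8 is true.
  14. (y6 || !y11) — y6 is true.
  15. (!y1 || !y2 || !y8) — !y2 is true.
  16. (y13 || !y2) — !y2 is true.
  17. (!y8 || !y4) — !y4 is true.
  18. (!y13 || !y8 || y5) — !y13 is true.
  19. (y9 || !y3) — y9 is true.
  20. (!y13 || !y4) — !y13 is true.
  21. (!y9 || y10 || !y4) — !y4 is true.
  22. (y12 || y11 || !y6) — y11 is true.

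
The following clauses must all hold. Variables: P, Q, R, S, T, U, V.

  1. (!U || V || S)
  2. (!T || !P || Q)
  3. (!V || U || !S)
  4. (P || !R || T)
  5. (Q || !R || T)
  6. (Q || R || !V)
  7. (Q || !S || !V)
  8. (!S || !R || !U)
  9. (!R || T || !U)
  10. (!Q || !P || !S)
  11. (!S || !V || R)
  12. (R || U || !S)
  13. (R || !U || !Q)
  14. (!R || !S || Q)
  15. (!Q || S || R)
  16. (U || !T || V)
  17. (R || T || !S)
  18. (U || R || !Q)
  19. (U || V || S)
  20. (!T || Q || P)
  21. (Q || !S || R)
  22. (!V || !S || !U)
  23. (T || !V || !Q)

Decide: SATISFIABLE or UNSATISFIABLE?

SATISFIABLE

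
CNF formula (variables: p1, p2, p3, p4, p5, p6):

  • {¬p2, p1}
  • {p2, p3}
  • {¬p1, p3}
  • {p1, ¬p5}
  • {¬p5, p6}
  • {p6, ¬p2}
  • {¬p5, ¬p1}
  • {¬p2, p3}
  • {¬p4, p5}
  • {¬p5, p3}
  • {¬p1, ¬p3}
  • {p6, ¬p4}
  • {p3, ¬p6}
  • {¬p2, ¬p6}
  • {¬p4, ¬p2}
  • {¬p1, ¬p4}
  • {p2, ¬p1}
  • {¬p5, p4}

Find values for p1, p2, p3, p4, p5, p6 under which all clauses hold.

p1 = F  p2 = F  p3 = T  p4 = F  p5 = F  p6 = T

Branch on p1: take p1 = False.
  then p2 is forced to False.
  then p3 is forced to True.
  then p5 is forced to False.
  then p4 is forced to False.
p6 is now unconstrained; take p6 = True.
Every clause has at least one true literal under this assignment.
Check each clause:
  1. {p1, ¬p2} — ¬p2 is true.
  2. {p3, p2} — p3 is true.
  3. {p3, ¬p1} — p3 is true.
  4. {¬p5, p1} — ¬p5 is true.
  5. {p6, ¬p5} — ¬p5 is true.
  6. {p6, ¬p2} — ¬p2 is true.
  7. {¬p1, ¬p5} — ¬p5 is true.
  8. {¬p2, p3} — p3 is true.
  9. {¬p4, p5} — ¬p4 is true.
  10. {¬p5, p3} — p3 is true.
  11. {¬p3, ¬p1} — ¬p1 is true.
  12. {p6, ¬p4} — ¬p4 is true.
  13. {p3, ¬p6} — p3 is true.
  14. {¬p6, ¬p2} — ¬p2 is true.
  15. {¬p4, ¬p2} — ¬p4 is true.
  16. {¬p4, ¬p1} — ¬p4 is true.
  17. {¬p1, p2} — ¬p1 is true.
  18. {p4, ¬p5} — ¬p5 is true.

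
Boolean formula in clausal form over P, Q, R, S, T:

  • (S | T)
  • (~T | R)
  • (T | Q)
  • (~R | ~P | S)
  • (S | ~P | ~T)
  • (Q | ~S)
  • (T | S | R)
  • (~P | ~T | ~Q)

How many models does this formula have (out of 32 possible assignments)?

Case analysis on T and S:
  T=1, S=1: remaining (P,Q,R) ∈ {(0,1,1)} — 1.
  T=1, S=0: remaining (P,Q,R) ∈ {(0,0,1); (0,1,1)} — 2.
  T=0, S=1: remaining (P,Q,R) ∈ {(0,1,0); (0,1,1); (1,1,0); (1,1,1)} — 4.
  T=0, S=0: a clause becomes empty — 0.
Total: 1 + 2 + 4 + 0 = 7.

7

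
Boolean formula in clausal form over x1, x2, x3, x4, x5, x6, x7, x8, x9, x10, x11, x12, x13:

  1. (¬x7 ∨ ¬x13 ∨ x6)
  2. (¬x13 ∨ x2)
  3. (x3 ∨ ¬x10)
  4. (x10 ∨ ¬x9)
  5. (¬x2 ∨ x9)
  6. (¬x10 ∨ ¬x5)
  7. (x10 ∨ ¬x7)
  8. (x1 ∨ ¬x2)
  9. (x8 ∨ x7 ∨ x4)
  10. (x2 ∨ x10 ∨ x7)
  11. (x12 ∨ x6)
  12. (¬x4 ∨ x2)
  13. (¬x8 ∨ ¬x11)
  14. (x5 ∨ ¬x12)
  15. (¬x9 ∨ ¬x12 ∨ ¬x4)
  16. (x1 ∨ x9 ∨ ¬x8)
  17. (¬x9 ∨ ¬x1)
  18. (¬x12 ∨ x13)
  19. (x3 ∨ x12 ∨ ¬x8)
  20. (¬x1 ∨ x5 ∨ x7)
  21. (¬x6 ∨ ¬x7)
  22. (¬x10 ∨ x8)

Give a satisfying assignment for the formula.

x1 = False, x2 = False, x3 = True, x4 = False, x5 = False, x6 = True, x7 = False, x8 = True, x9 = True, x10 = True, x11 = False, x12 = False, x13 = False

Check each clause:
  1. (¬x13 ∨ x6 ∨ ¬x7) — ¬x7 is true.
  2. (¬x13 ∨ x2) — ¬x13 is true.
  3. (¬x10 ∨ x3) — x3 is true.
  4. (x10 ∨ ¬x9) — x10 is true.
  5. (¬x2 ∨ x9) — x9 is true.
  6. (¬x10 ∨ ¬x5) — ¬x5 is true.
  7. (¬x7 ∨ x10) — ¬x7 is true.
  8. (x1 ∨ ¬x2) — ¬x2 is true.
  9. (x7 ∨ x8 ∨ x4) — x8 is true.
  10. (x2 ∨ x7 ∨ x10) — x10 is true.
  11. (x6 ∨ x12) — x6 is true.
  12. (¬x4 ∨ x2) — ¬x4 is true.
  13. (¬x8 ∨ ¬x11) — ¬x11 is true.
  14. (x5 ∨ ¬x12) — ¬x12 is true.
  15. (¬x9 ∨ ¬x4 ∨ ¬x12) — ¬x4 is true.
  16. (x9 ∨ ¬x8 ∨ x1) — x9 is true.
  17. (¬x1 ∨ ¬x9) — ¬x1 is true.
  18. (x13 ∨ ¬x12) — ¬x12 is true.
  19. (¬x8 ∨ x12 ∨ x3) — x3 is true.
  20. (x5 ∨ ¬x1 ∨ x7) — ¬x1 is true.
  21. (¬x6 ∨ ¬x7) — ¬x7 is true.
  22. (¬x10 ∨ x8) — x8 is true.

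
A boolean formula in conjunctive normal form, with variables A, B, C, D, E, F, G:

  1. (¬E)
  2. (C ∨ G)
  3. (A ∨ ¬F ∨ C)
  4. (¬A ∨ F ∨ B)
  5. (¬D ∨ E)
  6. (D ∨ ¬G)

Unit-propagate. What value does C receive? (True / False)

Unit clause (¬E) sets E = False.
In (¬D ∨ E), E is now false; ¬D must hold, so D = False.
(D ∨ ¬G): since D = False, the clause reduces to (¬G). G = False.
(C ∨ G): since G = False, the clause reduces to (C). C = True.

True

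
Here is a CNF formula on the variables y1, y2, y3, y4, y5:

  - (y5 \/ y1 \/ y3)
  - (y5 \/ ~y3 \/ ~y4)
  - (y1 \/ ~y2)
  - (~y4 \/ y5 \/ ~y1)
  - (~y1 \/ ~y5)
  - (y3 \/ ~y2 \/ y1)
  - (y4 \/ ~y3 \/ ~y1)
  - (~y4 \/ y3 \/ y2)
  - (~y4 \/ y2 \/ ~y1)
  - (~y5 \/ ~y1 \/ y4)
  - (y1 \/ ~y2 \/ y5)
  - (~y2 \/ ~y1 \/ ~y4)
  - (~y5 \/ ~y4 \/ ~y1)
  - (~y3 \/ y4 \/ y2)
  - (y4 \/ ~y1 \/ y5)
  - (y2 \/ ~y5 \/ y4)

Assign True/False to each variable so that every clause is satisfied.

y1=F, y2=F, y3=T, y4=T, y5=T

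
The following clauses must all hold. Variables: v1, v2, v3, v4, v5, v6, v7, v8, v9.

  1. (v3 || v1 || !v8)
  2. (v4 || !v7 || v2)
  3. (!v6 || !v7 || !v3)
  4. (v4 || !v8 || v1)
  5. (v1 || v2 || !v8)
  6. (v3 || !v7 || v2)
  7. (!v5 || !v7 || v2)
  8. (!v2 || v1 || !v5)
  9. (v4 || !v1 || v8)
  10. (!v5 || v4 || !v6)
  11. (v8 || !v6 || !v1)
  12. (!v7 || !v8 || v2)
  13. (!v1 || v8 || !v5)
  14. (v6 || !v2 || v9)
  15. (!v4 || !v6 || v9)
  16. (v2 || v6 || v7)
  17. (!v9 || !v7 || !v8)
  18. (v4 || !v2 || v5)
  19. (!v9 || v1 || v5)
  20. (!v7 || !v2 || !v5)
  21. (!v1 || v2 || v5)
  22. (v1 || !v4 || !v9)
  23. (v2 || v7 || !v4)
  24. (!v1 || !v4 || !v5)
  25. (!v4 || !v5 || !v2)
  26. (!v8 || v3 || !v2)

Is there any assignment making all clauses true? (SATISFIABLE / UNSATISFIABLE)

Branch on v1: take v1 = False.
The remaining clauses are satisfied by v2 = False, v3 = True, v4 = True, v5 = False, v6 = False, v7 = True, v8 = False, v9 = False.
Every clause has at least one true literal under this assignment.
So v1 = 0, v2 = 0, v3 = 1, v4 = 1, v5 = 0, v6 = 0, v7 = 1, v8 = 0, v9 = 0 is a satisfying assignment.

SATISFIABLE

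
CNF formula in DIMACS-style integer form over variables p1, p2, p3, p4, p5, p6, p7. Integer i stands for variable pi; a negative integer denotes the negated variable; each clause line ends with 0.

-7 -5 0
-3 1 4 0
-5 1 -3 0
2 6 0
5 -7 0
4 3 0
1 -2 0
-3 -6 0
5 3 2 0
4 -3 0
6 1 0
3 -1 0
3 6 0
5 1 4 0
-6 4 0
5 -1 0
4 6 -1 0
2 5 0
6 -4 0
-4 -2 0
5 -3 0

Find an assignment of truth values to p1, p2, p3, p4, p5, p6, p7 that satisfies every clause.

Pure literal: p7 appears only negated; assign p7 = False.
Set p1 = False and propagate.
  then p2 is forced to False.
  then p6 is forced to True.
  then p3 is forced to False.
  then p4 is forced to True.
  then p5 is forced to True.
Every clause has at least one true literal under this assignment.

p1=False, p2=False, p3=False, p4=True, p5=True, p6=True, p7=False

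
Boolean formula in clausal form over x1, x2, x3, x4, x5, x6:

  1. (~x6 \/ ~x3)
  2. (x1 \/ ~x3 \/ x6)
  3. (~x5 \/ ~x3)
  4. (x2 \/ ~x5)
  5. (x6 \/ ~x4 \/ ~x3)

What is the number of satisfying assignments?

Case analysis on x3 and x6:
  x3=T, x6=T: a clause becomes empty — 0.
  x3=T, x6=F: remaining (x1,x2,x4,x5) ∈ {(T,F,F,F); (T,T,F,F)} — 2.
  x3=F, x6=T: x1, x4 free; 3 ways for (x2,x5) × 2^2 = 12.
  x3=F, x6=F: x1, x4 free; 3 ways for (x2,x5) × 2^2 = 12.
Total: 0 + 2 + 12 + 12 = 26.

26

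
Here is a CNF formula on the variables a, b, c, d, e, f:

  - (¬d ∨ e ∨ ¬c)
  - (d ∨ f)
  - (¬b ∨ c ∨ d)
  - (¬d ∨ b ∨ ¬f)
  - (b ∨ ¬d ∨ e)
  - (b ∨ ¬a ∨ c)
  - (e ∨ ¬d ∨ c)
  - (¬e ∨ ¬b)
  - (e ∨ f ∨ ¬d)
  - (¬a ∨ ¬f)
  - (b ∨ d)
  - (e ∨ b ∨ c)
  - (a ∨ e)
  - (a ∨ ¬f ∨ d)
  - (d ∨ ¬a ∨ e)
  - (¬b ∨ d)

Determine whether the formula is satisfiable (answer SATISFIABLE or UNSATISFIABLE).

Branch on a: take a = True.
  then f is forced to False.
  then d is forced to True.
  then e is forced to True.
  then b is forced to False.
  then c is forced to True.
Every clause has at least one true literal under this assignment.
So a = True, b = False, c = True, d = True, e = True, f = False is a satisfying assignment.

SATISFIABLE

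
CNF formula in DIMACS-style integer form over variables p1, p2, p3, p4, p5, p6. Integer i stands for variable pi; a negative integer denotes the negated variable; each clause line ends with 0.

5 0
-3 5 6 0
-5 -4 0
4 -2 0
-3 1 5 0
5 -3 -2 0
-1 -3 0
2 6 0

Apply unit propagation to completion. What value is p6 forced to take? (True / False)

True

(p5) is a unit clause: p5 = True.
(¬p5 ∨ ¬p4) with p5 = True leaves only ¬p4, so p4 = False.
In (p4 ∨ ¬p2), p4 is now false; ¬p2 must hold, so p2 = False.
From (p6 ∨ p2) and p2 = False: p6 = True.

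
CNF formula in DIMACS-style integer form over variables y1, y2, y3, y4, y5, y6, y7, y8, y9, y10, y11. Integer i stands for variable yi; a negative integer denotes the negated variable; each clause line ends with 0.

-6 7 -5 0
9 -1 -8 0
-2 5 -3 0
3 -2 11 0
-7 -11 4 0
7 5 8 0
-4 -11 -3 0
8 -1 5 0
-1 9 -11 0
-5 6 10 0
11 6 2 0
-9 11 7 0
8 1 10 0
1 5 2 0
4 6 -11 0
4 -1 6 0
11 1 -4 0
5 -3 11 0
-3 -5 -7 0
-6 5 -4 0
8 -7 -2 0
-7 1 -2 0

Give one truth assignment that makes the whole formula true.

Branch on y1: take y1 = True.
For the remaining variables, y2 = True, y3 = False, y4 = True, y5 = True, y6 = True, y7 = True, y8 = True, y9 = True, y10 = False, y11 = True works.
Every clause has at least one true literal under this assignment.

y1 = True  y2 = True  y3 = False  y4 = True  y5 = True  y6 = True  y7 = True  y8 = True  y9 = True  y10 = False  y11 = True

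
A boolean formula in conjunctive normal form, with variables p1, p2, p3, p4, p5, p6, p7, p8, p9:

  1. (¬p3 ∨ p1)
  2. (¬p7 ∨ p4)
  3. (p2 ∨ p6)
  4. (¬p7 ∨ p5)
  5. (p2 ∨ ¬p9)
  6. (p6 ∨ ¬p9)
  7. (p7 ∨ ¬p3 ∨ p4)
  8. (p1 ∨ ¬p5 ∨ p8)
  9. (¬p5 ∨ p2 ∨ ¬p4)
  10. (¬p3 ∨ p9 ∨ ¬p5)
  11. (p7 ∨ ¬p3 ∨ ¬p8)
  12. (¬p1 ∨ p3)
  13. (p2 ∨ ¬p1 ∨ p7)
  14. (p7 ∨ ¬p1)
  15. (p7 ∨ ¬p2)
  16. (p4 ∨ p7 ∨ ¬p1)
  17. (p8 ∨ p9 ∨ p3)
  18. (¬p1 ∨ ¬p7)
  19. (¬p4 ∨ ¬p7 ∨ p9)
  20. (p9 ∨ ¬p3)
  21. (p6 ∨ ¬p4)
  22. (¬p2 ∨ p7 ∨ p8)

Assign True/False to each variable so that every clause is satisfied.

p1=False  p2=False  p3=False  p4=True  p5=False  p6=True  p7=False  p8=True  p9=False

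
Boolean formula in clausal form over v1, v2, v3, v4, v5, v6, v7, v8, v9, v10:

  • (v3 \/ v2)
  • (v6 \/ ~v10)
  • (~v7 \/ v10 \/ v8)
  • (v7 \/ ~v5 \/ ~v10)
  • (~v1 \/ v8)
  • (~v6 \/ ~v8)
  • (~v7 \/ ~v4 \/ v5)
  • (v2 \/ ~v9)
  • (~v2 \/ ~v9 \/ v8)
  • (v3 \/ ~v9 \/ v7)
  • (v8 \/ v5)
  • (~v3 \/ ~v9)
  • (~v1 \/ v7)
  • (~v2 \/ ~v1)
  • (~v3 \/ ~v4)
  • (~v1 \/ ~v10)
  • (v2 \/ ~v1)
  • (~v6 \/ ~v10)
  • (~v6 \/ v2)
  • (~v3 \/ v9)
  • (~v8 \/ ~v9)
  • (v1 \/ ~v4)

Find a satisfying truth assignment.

v1=False, v2=True, v3=False, v4=False, v5=True, v6=False, v7=True, v8=True, v9=False, v10=False

Check each clause:
  1. (v3 \/ v2) — v2 is true.
  2. (~v10 \/ v6) — ~v10 is true.
  3. (v10 \/ v8 \/ ~v7) — v8 is true.
  4. (~v10 \/ ~v5 \/ v7) — ~v10 is true.
  5. (~v1 \/ v8) — v8 is true.
  6. (~v6 \/ ~v8) — ~v6 is true.
  7. (~v7 \/ v5 \/ ~v4) — ~v4 is true.
  8. (~v9 \/ v2) — v2 is true.
  9. (v8 \/ ~v9 \/ ~v2) — v8 is true.
  10. (v3 \/ ~v9 \/ v7) — ~v9 is true.
  11. (v5 \/ v8) — v8 is true.
  12. (~v9 \/ ~v3) — ~v3 is true.
  13. (~v1 \/ v7) — ~v1 is true.
  14. (~v1 \/ ~v2) — ~v1 is true.
  15. (~v3 \/ ~v4) — ~v4 is true.
  16. (~v10 \/ ~v1) — ~v10 is true.
  17. (~v1 \/ v2) — v2 is true.
  18. (~v10 \/ ~v6) — ~v6 is true.
  19. (~v6 \/ v2) — v2 is true.
  20. (v9 \/ ~v3) — ~v3 is true.
  21. (~v9 \/ ~v8) — ~v9 is true.
  22. (v1 \/ ~v4) — ~v4 is true.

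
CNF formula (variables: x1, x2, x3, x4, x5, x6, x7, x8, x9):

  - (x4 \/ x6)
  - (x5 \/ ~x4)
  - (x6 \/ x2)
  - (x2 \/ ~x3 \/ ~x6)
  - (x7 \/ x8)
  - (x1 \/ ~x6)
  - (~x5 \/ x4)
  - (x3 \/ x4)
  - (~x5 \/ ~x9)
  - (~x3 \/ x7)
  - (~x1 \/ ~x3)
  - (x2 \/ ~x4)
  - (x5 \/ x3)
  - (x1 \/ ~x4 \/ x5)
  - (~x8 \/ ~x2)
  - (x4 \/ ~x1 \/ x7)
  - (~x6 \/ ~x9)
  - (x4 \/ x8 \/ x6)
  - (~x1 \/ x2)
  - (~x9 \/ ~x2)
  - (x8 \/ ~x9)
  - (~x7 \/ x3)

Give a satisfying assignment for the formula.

Pure literal: x9 appears only negated; assign x9 = False.
Branch on x1: take x1 = False.
  then x6 is forced to False.
  then x4 is forced to True.
  then x5 is forced to True.
  then x2 is forced to True.
  then x8 is forced to False.
  then x7 is forced to True.
  then x3 is forced to True.
Every clause has at least one true literal under this assignment.

x1=False  x2=True  x3=True  x4=True  x5=True  x6=False  x7=True  x8=False  x9=False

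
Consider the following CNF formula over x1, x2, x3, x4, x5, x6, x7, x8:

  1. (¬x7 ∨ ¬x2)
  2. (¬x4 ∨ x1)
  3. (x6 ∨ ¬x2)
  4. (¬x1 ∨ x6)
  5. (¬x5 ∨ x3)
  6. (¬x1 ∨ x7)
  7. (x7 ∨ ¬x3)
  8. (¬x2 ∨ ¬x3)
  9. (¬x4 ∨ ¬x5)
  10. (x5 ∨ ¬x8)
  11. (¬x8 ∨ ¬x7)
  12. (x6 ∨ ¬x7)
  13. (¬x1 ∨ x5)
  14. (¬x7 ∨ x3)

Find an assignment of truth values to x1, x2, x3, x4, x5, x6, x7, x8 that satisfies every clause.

x1 = True, x2 = False, x3 = True, x4 = False, x5 = True, x6 = True, x7 = True, x8 = False

Pure literal: x2 appears only negated; assign x2 = False.
x4 occurs only negated in the remaining clauses — set x4 = False.
Set x1 = True and propagate.
  then x6 is forced to True.
  then x7 is forced to True.
  then x8 is forced to False.
  then x5 is forced to True.
  then x3 is forced to True.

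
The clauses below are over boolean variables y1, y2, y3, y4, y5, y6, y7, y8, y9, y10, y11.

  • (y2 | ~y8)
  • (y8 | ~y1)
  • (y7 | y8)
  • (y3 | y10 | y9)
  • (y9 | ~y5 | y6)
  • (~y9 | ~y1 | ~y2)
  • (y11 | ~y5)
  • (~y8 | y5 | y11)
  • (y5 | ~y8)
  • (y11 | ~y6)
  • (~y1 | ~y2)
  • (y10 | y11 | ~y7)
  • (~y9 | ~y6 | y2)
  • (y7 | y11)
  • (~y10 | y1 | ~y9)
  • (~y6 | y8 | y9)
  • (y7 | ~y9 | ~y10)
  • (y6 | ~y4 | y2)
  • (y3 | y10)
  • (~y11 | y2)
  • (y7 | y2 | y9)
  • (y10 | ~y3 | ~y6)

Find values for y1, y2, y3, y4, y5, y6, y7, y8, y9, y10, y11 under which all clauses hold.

y1=F, y2=T, y3=T, y4=T, y5=T, y6=T, y7=T, y8=T, y9=F, y10=T, y11=T

Try y1 = False.
Branch on y2: take y2 = True.
Try y3 = True.
For the remaining variables, y4 = True, y5 = True, y6 = True, y7 = True, y8 = True, y9 = False, y10 = True, y11 = True works.
Every clause has at least one true literal under this assignment.
Check each clause:
  1. (~y8 | y2) — y2 is true.
  2. (y8 | ~y1) — y8 is true.
  3. (y8 | y7) — y8 is true.
  4. (y3 | y9 | y10) — y10 is true.
  5. (y9 | ~y5 | y6) — y6 is true.
  6. (~y1 | ~y2 | ~y9) — ~y9 is true.
  7. (~y5 | y11) — y11 is true.
  8. (y11 | ~y8 | y5) — y11 is true.
  9. (~y8 | y5) — y5 is true.
  10. (y11 | ~y6) — y11 is true.
  11. (~y1 | ~y2) — ~y1 is true.
  12. (~y7 | y10 | y11) — y10 is true.
  13. (~y9 | ~y6 | y2) — y2 is true.
  14. (y11 | y7) — y11 is true.
  15. (~y10 | ~y9 | y1) — ~y9 is true.
  16. (y8 | ~y6 | y9) — y8 is true.
  17. (~y10 | ~y9 | y7) — ~y9 is true.
  18. (~y4 | y6 | y2) — y2 is true.
  19. (y3 | y10) — y10 is true.
  20. (~y11 | y2) — y2 is true.
  21. (y9 | y2 | y7) — y2 is true.
  22. (~y6 | y10 | ~y3) — y10 is true.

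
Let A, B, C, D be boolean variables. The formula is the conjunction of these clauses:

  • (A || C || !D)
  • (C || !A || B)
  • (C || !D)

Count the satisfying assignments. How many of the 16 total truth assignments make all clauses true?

11

Split on C, then A.
  C=1, A=1: remaining (B,D) ∈ {(0,0); (0,1); (1,0); (1,1)} — 4.
  C=1, A=0: remaining (B,D) ∈ {(0,0); (0,1); (1,0); (1,1)} — 4.
  C=0, A=1: remaining (B,D) ∈ {(1,0)} — 1.
  C=0, A=0: remaining (B,D) ∈ {(0,0); (1,0)} — 2.
Total: 4 + 4 + 1 + 2 = 11.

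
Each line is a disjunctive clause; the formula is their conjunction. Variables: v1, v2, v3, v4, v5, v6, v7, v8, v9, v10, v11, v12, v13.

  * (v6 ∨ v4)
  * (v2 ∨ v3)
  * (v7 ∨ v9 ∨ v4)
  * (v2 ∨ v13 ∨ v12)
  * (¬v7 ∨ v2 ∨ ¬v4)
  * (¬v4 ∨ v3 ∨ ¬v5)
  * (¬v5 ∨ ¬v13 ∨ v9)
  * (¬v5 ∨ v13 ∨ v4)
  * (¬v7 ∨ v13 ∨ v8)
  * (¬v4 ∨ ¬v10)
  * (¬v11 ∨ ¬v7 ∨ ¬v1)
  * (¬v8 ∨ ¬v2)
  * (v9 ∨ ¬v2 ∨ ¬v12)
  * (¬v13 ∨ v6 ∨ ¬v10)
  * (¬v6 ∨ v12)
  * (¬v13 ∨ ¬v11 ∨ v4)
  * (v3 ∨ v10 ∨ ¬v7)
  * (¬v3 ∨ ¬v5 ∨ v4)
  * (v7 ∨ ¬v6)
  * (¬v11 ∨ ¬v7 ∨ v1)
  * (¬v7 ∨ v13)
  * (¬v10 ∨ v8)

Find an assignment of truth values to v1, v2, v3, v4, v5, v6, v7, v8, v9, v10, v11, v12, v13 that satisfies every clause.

Pure literal: v5 appears only negated; assign v5 = False.
Pure literal: v9 appears only positively; assign v9 = True.
Branch on v1: take v1 = True.
Set v2 = True and propagate.
  then v8 is forced to False.
  then v10 is forced to False.
Set v3 = True and propagate.
For the remaining variables, v4 = True, v6 = False, v7 = False, v11 = True, v12 = False, v13 = True works.
Every clause has at least one true literal under this assignment.

v1=1, v2=1, v3=1, v4=1, v5=0, v6=0, v7=0, v8=0, v9=1, v10=0, v11=1, v12=0, v13=1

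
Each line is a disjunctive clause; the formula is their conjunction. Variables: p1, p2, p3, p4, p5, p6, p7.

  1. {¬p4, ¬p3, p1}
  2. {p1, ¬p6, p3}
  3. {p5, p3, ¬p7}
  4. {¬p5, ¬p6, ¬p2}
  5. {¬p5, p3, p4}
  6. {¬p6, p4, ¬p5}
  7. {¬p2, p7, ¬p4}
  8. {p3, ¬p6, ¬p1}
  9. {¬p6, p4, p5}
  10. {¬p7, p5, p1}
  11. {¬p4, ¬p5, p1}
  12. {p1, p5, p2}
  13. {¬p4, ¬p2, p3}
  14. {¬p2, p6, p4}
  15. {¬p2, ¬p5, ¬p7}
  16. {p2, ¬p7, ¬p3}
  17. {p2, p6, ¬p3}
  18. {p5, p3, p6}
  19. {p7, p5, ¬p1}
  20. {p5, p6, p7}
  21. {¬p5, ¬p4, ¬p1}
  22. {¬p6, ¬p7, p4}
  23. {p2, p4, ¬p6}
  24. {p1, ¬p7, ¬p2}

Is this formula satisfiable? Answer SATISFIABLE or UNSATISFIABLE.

Set p1 = True and propagate.
For the remaining variables, p2 = True, p3 = True, p4 = True, p5 = False, p6 = True, p7 = True works.
Every clause has at least one true literal under this assignment.
So p1 = T  p2 = T  p3 = T  p4 = T  p5 = F  p6 = T  p7 = T is a satisfying assignment.

SATISFIABLE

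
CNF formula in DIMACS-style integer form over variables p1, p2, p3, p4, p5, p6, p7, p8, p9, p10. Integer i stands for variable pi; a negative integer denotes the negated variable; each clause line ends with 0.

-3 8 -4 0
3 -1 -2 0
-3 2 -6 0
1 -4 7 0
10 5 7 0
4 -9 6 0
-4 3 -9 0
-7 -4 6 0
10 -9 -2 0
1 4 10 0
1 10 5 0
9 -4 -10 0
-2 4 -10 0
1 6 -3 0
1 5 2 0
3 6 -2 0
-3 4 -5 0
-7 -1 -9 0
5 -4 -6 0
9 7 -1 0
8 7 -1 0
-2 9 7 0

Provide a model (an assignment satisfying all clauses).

p1=True  p2=False  p3=False  p4=False  p5=True  p6=True  p7=True  p8=True  p9=False  p10=True

Pure literal: p8 appears only positively; assign p8 = True.
Try p1 = True.
For the remaining variables, p2 = False, p3 = False, p4 = False, p5 = True, p6 = True, p7 = True, p9 = False, p10 = True works.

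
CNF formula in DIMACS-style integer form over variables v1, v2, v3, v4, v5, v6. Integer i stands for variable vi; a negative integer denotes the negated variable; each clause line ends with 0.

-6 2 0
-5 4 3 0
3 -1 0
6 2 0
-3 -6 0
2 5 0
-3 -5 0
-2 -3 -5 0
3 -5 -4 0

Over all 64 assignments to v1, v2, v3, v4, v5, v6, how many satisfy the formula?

8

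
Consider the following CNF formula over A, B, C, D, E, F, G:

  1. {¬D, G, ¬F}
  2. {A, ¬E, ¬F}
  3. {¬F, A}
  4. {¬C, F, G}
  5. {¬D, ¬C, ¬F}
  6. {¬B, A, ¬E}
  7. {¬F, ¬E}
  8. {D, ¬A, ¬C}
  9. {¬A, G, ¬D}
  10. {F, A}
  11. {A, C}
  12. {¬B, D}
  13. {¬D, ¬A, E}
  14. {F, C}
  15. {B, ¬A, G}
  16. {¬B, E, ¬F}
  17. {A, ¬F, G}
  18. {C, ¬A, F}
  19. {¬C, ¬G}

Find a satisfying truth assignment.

A=True  B=False  C=False  D=False  E=False  F=True  G=True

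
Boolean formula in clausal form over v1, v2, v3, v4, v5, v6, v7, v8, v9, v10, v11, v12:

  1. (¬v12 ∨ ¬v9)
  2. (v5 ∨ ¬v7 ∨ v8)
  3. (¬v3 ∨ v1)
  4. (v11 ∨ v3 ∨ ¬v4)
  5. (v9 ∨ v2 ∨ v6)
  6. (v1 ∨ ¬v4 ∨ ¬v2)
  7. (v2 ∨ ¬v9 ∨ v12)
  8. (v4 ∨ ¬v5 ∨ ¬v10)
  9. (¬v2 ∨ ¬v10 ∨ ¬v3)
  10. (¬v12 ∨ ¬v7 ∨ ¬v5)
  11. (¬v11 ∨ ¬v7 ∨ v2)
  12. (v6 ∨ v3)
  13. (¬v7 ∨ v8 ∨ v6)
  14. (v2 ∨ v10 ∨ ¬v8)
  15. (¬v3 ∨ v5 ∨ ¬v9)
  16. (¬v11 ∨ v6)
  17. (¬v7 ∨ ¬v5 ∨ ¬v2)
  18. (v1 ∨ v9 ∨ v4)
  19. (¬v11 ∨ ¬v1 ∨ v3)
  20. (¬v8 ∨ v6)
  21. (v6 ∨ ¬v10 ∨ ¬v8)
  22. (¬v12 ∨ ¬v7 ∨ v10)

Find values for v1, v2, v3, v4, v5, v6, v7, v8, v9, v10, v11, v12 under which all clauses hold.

v1 = False, v2 = True, v3 = False, v4 = False, v5 = False, v6 = True, v7 = False, v8 = True, v9 = True, v10 = True, v11 = True, v12 = False

Check each clause:
  1. (¬v12 ∨ ¬v9) — ¬v12 is true.
  2. (v5 ∨ v8 ∨ ¬v7) — v8 is true.
  3. (¬v3 ∨ v1) — ¬v3 is true.
  4. (¬v4 ∨ v3 ∨ v11) — v11 is true.
  5. (v6 ∨ v2 ∨ v9) — v9 is true.
  6. (¬v4 ∨ ¬v2 ∨ v1) — ¬v4 is true.
  7. (v12 ∨ v2 ∨ ¬v9) — v2 is true.
  8. (v4 ∨ ¬v10 ∨ ¬v5) — ¬v5 is true.
  9. (¬v2 ∨ ¬v3 ∨ ¬v10) — ¬v3 is true.
  10. (¬v5 ∨ ¬v12 ∨ ¬v7) — ¬v7 is true.
  11. (¬v11 ∨ v2 ∨ ¬v7) — ¬v7 is true.
  12. (v6 ∨ v3) — v6 is true.
  13. (¬v7 ∨ v6 ∨ v8) — v8 is true.
  14. (v2 ∨ v10 ∨ ¬v8) — v10 is true.
  15. (¬v3 ∨ ¬v9 ∨ v5) — ¬v3 is true.
  16. (v6 ∨ ¬v11) — v6 is true.
  17. (¬v5 ∨ ¬v2 ∨ ¬v7) — ¬v7 is true.
  18. (v4 ∨ v1 ∨ v9) — v9 is true.
  19. (¬v1 ∨ ¬v11 ∨ v3) — ¬v1 is true.
  20. (¬v8 ∨ v6) — v6 is true.
  21. (v6 ∨ ¬v8 ∨ ¬v10) — v6 is true.
  22. (¬v12 ∨ v10 ∨ ¬v7) — ¬v7 is true.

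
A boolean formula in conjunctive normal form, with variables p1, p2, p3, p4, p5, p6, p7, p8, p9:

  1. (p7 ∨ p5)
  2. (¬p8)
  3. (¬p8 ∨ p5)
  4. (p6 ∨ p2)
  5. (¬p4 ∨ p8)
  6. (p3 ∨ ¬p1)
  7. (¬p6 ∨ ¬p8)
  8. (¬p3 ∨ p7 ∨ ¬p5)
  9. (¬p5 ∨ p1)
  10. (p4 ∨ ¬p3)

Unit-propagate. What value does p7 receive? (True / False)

True

(¬p8) is a unit clause: p8 = False.
(p8 ∨ ¬p4): since p8 = False, the clause reduces to (¬p4). p4 = False.
(¬p3 ∨ p4): since p4 = False, the clause reduces to (¬p3). p3 = False.
(p3 ∨ ¬p1): since p3 = False, the clause reduces to (¬p1). p1 = False.
From (¬p5 ∨ p1) and p1 = False: p5 = False.
From (p5 ∨ p7) and p5 = False: p7 = True.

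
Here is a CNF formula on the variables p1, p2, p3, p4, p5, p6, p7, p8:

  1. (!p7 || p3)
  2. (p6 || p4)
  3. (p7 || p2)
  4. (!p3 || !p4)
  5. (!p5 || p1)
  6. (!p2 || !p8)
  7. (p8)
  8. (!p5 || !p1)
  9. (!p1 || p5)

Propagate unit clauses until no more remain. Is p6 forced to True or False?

True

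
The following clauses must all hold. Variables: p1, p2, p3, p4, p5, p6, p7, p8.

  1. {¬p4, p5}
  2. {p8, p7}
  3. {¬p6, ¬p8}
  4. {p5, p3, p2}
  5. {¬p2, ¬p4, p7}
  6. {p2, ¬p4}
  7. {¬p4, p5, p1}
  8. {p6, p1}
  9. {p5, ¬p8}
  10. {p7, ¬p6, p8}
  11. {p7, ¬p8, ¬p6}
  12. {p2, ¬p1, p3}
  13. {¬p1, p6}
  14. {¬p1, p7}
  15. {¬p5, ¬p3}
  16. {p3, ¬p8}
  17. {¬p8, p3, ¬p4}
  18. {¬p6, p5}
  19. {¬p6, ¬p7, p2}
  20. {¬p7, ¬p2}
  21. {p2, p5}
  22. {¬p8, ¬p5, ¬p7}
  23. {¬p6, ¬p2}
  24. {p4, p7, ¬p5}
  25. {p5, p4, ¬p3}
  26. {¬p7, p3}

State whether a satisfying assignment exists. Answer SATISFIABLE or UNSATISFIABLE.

p5 = True:
  propagation gives p3=False, p8=False, p7=True; an empty clause results — contradiction.
p5 = False:
  propagation gives p4=False, p8=False, p7=True, p6=False; an empty clause results — contradiction.
Every branch closes, so no satisfying assignment exists.

UNSATISFIABLE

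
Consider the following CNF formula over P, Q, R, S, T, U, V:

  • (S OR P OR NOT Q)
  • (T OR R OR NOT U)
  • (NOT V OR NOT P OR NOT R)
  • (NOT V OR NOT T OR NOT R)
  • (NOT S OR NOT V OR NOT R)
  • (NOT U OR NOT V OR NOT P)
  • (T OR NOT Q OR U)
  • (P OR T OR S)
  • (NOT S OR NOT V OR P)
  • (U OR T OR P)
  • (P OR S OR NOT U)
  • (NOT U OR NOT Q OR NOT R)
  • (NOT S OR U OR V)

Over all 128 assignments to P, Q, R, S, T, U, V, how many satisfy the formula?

27

Split on P, then U.
  P=1, U=1: S free; 4 ways for (Q,R,T,V) × 2^1 = 8.
  P=1, U=0: 12 of the 32 assignments to (Q,R,S,T,V) work.
  P=0, U=1: remaining (Q,R,S,T,V) ∈ {(0,0,1,1,0); (0,1,1,0,0); (0,1,1,1,0); (1,0,1,1,0)} — 4.
  P=0, U=0: remaining (Q,R,S,T,V) ∈ {(0,0,0,1,0); (0,0,0,1,1); (0,1,0,1,0)} — 3.
Total: 8 + 12 + 4 + 3 = 27.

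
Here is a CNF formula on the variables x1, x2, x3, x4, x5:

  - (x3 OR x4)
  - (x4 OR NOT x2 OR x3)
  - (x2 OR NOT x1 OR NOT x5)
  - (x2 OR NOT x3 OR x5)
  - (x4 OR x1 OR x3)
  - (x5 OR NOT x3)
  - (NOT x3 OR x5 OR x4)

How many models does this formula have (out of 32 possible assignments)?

Split on x3, then x4.
  x3=T, x4=T: remaining (x1,x2,x5) ∈ {(F,F,T); (F,T,T); (T,T,T)} — 3.
  x3=T, x4=F: remaining (x1,x2,x5) ∈ {(F,F,T); (F,T,T); (T,T,T)} — 3.
  x3=F, x4=T: 7 of the 8 assignments to (x1,x2,x5) work.
  x3=F, x4=F: a clause becomes empty — 0.
Total: 3 + 3 + 7 + 0 = 13.

13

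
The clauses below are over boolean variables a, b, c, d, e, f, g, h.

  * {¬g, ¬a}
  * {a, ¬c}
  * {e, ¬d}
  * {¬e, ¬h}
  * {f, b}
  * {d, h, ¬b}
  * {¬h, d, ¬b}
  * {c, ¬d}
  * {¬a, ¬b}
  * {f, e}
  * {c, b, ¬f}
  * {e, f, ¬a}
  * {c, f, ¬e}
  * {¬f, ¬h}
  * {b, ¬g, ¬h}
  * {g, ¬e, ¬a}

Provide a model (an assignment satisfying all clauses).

a=True, b=False, c=True, d=False, e=False, f=True, g=False, h=False

Check each clause:
  1. {¬a, ¬g} — ¬g is true.
  2. {a, ¬c} — a is true.
  3. {e, ¬d} — ¬d is true.
  4. {¬e, ¬h} — ¬h is true.
  5. {f, b} — f is true.
  6. {d, h, ¬b} — ¬b is true.
  7. {d, ¬h, ¬b} — ¬h is true.
  8. {c, ¬d} — c is true.
  9. {¬b, ¬a} — ¬b is true.
  10. {e, f} — f is true.
  11. {c, ¬f, b} — c is true.
  12. {e, f, ¬a} — f is true.
  13. {¬e, f, c} — c is true.
  14. {¬h, ¬f} — ¬h is true.
  15. {¬h, ¬g, b} — ¬h is true.
  16. {¬e, ¬a, g} — ¬e is true.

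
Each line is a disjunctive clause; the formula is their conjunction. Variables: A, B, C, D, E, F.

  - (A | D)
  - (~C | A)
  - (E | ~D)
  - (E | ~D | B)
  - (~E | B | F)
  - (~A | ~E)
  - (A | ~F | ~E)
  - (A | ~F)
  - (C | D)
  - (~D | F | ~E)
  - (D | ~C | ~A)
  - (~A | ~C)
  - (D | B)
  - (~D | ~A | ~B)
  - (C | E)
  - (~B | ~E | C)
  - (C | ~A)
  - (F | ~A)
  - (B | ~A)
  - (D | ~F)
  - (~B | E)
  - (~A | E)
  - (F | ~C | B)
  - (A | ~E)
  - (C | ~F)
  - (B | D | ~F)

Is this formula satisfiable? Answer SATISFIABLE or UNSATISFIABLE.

UNSATISFIABLE

A = True:
  propagation gives E=False; an empty clause results — contradiction.
A = False:
  propagation gives D=True, C=False, E=True; an empty clause results — contradiction.
Every branch closes, so no satisfying assignment exists.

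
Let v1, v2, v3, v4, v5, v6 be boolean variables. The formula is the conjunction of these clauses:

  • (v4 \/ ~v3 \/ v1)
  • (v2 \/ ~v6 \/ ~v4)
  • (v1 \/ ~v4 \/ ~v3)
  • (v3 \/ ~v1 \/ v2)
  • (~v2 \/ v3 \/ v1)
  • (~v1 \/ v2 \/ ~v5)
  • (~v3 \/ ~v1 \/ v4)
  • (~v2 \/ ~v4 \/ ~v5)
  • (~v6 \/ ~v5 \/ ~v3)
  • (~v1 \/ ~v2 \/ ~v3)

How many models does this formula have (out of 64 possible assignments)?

Split on v1, then v3.
  v1=1, v3=1: remaining (v2,v4,v5,v6) ∈ {(0,1,0,0)} — 1.
  v1=1, v3=0: v6 free; 3 ways for (v2,v4,v5) × 2^1 = 6.
  v1=0, v3=1: a clause becomes empty — 0.
  v1=0, v3=0: v5 free; 3 ways for (v2,v4,v6) × 2^1 = 6.
Total: 1 + 6 + 0 + 6 = 13.

13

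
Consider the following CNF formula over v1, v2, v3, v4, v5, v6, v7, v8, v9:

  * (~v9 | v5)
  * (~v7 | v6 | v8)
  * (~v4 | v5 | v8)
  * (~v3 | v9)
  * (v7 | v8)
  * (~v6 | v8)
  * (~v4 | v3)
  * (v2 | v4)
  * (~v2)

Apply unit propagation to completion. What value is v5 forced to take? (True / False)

(~v2) stands alone — v2 = False.
(v4 | v2) with v2 = False leaves only v4, so v4 = True.
In (v3 | ~v4), ~v4 is now false; v3 must hold, so v3 = True.
In (v9 | ~v3), ~v3 is now false; v9 must hold, so v9 = True.
(v5 | ~v9): since v9 = True, the clause reduces to (v5). v5 = True.

True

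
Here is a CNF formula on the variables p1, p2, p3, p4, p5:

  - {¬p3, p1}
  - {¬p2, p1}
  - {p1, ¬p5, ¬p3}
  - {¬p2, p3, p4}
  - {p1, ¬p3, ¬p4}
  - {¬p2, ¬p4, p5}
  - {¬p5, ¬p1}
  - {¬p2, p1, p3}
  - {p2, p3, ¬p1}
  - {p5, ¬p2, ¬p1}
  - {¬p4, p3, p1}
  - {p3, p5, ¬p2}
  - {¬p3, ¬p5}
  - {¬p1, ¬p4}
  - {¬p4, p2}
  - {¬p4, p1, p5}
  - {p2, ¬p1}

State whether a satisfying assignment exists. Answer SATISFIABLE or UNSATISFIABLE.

SATISFIABLE

Set p1 = False and propagate.
  then p3 is forced to False.
  then p2 is forced to False.
  then p4 is forced to False.
p5 is now unconstrained; take p5 = False.
So p1=F  p2=F  p3=F  p4=F  p5=F is a satisfying assignment.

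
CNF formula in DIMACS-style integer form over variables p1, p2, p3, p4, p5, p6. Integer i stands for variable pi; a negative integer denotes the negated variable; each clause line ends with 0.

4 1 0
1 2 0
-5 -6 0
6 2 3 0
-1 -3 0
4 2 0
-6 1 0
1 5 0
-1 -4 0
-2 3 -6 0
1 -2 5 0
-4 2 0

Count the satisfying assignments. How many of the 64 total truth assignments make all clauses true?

4

The models are:
  p1=0 p2=1 p3=0 p4=1 p5=1 p6=0
  p1=0 p2=1 p3=1 p4=1 p5=1 p6=0
  p1=1 p2=1 p3=0 p4=0 p5=0 p6=0
  p1=1 p2=1 p3=0 p4=0 p5=1 p6=0
Count: 4.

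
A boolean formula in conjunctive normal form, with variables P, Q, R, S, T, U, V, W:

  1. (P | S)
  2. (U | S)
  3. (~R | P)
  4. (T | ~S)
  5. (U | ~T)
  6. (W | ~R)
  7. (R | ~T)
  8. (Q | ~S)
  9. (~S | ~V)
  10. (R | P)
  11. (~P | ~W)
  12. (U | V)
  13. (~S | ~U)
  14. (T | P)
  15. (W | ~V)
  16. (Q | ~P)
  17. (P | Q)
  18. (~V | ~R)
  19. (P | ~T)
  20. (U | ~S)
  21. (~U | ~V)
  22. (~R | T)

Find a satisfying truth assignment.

Pure literal: Q appears only positively; assign Q = True.
Set P = True and propagate.
  then W is forced to False.
  then R is forced to False.
  then T is forced to False.
  then S is forced to False.
  then U is forced to True.
  then V is forced to False.
Check each clause:
  1. (S | P) — P is true.
  2. (U | S) — U is true.
  3. (P | ~R) — P is true.
  4. (~S | T) — ~S is true.
  5. (~T | U) — ~T is true.
  6. (W | ~R) — ~R is true.
  7. (R | ~T) — ~T is true.
  8. (Q | ~S) — Q is true.
  9. (~S | ~V) — ~V is true.
  10. (R | P) — P is true.
  11. (~P | ~W) — ~W is true.
  12. (U | V) — U is true.
  13. (~U | ~S) — ~S is true.
  14. (P | T) — P is true.
  15. (W | ~V) — ~V is true.
  16. (Q | ~P) — Q is true.
  17. (P | Q) — P is true.
  18. (~V | ~R) — ~V is true.
  19. (P | ~T) — P is true.
  20. (U | ~S) — ~S is true.
  21. (~V | ~U) — ~V is true.
  22. (T | ~R) — ~R is true.

P = True  Q = True  R = False  S = False  T = False  U = True  V = False  W = False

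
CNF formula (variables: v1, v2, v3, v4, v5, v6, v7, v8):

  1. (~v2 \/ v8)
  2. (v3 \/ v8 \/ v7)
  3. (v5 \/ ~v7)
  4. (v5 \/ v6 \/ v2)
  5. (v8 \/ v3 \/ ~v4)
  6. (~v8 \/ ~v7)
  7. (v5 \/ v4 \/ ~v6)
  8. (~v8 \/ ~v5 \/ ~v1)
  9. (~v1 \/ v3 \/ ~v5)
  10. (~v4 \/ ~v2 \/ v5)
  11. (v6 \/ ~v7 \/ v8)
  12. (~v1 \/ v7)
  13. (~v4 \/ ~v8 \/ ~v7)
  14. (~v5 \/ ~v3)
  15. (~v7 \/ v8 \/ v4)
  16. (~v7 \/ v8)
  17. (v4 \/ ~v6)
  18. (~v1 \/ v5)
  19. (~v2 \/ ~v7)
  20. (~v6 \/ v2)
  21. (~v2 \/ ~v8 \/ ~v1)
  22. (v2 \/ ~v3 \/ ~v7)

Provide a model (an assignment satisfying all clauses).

v1=False, v2=True, v3=False, v4=False, v5=False, v6=False, v7=False, v8=True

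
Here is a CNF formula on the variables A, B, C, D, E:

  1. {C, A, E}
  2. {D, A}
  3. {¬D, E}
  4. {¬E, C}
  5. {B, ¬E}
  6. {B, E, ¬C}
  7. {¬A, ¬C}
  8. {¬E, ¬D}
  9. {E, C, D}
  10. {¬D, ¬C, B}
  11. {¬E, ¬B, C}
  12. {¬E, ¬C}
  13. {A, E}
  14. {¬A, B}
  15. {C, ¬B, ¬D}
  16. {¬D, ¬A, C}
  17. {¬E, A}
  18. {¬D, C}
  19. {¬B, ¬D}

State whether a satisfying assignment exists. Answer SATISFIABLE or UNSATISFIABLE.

UNSATISFIABLE

C = True:
  propagation gives A=False, D=True, E=True; an empty clause results — contradiction.
C = False:
  propagation gives E=False, A=True, D=False; an empty clause results — contradiction.
Every branch closes, so no satisfying assignment exists.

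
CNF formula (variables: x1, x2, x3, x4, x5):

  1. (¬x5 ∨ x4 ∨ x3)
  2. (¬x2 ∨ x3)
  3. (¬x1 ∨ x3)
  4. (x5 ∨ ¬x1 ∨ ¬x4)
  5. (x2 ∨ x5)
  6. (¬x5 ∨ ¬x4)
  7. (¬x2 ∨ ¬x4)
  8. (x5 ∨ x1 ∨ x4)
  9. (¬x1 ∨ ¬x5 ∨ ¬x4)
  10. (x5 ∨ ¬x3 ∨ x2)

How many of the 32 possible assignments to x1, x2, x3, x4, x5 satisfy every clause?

Satisfying assignments:
  x1=0 x2=0 x3=1 x4=0 x5=1
  x1=0 x2=1 x3=1 x4=0 x5=1
  x1=1 x2=0 x3=1 x4=0 x5=1
  x1=1 x2=1 x3=1 x4=0 x5=0
  x1=1 x2=1 x3=1 x4=0 x5=1
That's 5 in total.

5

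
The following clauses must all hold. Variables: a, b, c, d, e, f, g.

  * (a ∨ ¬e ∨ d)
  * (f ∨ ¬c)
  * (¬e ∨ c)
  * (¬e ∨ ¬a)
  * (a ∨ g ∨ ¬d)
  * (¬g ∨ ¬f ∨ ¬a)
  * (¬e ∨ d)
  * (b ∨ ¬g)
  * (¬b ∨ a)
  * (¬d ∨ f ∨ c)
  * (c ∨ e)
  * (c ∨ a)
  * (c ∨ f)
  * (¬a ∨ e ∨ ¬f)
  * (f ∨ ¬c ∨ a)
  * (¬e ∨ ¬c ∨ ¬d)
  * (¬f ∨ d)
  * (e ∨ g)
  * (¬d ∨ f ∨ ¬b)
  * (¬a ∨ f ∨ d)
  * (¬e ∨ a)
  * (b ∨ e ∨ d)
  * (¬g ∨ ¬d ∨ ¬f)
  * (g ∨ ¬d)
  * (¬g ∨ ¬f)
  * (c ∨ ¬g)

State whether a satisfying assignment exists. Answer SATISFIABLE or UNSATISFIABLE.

d = True:
  propagation gives g=True, b=True, a=True, e=False; an empty clause results — contradiction.
d = False:
  propagation gives e=False, c=True, f=True; an empty clause results — contradiction.
Every branch closes, so no satisfying assignment exists.

UNSATISFIABLE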